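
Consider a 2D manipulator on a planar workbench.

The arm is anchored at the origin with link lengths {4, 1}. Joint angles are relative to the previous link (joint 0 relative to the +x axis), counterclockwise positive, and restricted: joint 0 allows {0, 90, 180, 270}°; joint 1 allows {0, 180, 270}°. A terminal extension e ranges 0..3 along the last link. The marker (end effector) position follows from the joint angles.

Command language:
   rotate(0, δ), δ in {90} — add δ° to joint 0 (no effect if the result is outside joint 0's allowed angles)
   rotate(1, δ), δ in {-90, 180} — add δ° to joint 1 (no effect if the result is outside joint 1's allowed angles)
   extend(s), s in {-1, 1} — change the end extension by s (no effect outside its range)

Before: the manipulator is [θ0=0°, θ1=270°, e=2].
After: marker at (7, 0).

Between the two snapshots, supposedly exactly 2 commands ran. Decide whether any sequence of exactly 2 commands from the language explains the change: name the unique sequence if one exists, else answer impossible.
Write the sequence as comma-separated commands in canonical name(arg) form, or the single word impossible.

rotate(1, -90), rotate(1, 180)

key: running rotate(1, 180) before rotate(1, -90) would end elsewhere — order is forced
from: [θ0=0°, θ1=270°, e=2]
step 1 (rotate(1, -90)): [θ0=0°, θ1=180°, e=2]
step 2 (rotate(1, 180)): [θ0=0°, θ1=0°, e=2]
all 25 alternatives checked — unique.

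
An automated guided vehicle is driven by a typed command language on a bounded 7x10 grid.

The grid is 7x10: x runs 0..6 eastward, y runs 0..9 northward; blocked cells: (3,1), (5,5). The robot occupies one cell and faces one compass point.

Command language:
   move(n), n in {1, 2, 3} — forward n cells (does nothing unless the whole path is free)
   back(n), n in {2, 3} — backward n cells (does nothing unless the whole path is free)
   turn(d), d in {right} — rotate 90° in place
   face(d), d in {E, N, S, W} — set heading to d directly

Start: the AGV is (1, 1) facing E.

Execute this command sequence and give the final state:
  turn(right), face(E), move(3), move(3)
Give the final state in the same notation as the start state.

initial: (1, 1) facing E
t=1 turn(right) ⇒ (1, 1) facing S
t=2 face(E) ⇒ (1, 1) facing E
t=3 move(3) ⇒ (1, 1) facing E
t=4 move(3) ⇒ (1, 1) facing E

(1, 1) facing E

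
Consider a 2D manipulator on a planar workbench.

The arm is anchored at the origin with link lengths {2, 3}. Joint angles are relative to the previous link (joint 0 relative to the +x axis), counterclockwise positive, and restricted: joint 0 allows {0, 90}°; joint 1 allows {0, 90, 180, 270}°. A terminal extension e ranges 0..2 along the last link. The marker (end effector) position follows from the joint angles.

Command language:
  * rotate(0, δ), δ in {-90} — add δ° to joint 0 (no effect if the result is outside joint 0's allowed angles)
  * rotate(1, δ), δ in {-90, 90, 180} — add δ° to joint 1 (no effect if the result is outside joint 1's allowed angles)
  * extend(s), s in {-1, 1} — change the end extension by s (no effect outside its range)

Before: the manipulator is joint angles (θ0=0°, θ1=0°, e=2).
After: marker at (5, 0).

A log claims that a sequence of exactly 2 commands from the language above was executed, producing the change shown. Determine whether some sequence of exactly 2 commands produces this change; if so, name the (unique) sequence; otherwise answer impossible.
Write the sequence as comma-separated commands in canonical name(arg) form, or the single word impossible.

start: joint angles (θ0=0°, θ1=0°, e=2)
1. extend(-1) → joint angles (θ0=0°, θ1=0°, e=1)
2. extend(-1) → joint angles (θ0=0°, θ1=0°, e=0)
no rival 2-sequence matches.

extend(-1), extend(-1)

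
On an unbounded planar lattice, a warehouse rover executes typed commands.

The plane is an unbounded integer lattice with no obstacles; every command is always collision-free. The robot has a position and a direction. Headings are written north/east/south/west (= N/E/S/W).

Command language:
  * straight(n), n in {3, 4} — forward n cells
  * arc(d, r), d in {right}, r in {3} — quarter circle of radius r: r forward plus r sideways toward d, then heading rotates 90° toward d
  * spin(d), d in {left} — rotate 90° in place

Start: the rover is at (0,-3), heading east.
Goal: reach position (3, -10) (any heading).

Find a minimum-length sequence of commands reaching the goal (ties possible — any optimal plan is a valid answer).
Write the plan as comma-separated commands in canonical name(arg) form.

start: at (0,-3), heading east
step 1 (arc(right, 3)): at (3,-6), heading south
step 2 (straight(4)): at (3,-10), heading south
shorter routes all fall short; 2 is best.

arc(right, 3), straight(4)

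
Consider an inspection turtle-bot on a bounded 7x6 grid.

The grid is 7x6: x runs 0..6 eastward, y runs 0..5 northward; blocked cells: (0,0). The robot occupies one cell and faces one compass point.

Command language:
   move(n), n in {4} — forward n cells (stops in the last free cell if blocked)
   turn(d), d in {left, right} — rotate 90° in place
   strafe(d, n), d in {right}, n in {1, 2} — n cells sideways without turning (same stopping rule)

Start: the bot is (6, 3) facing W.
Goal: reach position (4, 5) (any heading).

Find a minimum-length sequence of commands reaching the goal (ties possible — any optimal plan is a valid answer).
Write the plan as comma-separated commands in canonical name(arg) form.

strafe(right, 2), turn(left), strafe(right, 2)

start: (6, 3) facing W
[1] after strafe(right, 2): (6, 5) facing W
[2] after turn(left): (6, 5) facing S
[3] after strafe(right, 2): (4, 5) facing S
shorter routes all fall short; 3 is best.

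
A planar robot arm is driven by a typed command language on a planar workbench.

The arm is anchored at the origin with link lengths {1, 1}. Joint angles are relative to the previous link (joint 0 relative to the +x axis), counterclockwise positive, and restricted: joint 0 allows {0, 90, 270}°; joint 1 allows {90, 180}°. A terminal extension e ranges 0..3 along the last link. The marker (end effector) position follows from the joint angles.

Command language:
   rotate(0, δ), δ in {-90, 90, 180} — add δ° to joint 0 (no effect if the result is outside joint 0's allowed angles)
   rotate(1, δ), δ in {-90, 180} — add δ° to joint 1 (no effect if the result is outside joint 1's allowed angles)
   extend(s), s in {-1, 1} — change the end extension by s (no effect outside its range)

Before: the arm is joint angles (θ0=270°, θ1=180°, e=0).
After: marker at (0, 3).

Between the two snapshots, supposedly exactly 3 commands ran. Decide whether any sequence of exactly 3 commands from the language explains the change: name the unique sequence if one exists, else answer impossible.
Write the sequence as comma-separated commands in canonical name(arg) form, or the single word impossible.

extend(1), extend(1), extend(1)

begin: joint angles (θ0=270°, θ1=180°, e=0)
1. extend(1) → joint angles (θ0=270°, θ1=180°, e=1)
2. extend(1) → joint angles (θ0=270°, θ1=180°, e=2)
3. extend(1) → joint angles (θ0=270°, θ1=180°, e=3)
no other 3-command option fits: unique.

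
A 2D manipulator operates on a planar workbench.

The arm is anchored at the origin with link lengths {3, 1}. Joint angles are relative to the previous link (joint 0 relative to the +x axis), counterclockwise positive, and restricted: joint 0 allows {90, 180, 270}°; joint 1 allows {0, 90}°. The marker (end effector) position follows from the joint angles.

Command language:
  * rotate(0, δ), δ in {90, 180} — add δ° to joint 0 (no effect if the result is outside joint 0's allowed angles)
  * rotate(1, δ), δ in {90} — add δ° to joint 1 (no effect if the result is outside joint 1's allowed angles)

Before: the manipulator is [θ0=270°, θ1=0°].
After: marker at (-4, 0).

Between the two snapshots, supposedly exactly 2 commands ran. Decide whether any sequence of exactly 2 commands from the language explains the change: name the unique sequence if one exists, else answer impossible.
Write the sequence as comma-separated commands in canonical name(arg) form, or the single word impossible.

rotate(0, 180), rotate(0, 90)

key: running rotate(0, 90) before rotate(0, 180) would end elsewhere — order is forced
begin: [θ0=270°, θ1=0°]
step 1 (rotate(0, 180)): [θ0=90°, θ1=0°]
step 2 (rotate(0, 90)): [θ0=180°, θ1=0°]
no rival 2-sequence matches.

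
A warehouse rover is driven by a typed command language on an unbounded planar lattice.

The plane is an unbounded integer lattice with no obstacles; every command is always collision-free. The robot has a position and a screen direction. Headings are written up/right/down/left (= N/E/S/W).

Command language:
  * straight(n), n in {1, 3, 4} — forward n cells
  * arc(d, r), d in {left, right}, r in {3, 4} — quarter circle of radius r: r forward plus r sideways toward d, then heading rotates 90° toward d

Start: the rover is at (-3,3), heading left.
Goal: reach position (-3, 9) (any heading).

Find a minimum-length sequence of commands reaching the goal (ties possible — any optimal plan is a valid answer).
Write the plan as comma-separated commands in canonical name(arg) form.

from: at (-3,3), heading left
1. arc(right, 3) → at (-6,6), heading up
2. arc(right, 3) → at (-3,9), heading right
no 1-step plan works, so 2 is optimal.

arc(right, 3), arc(right, 3)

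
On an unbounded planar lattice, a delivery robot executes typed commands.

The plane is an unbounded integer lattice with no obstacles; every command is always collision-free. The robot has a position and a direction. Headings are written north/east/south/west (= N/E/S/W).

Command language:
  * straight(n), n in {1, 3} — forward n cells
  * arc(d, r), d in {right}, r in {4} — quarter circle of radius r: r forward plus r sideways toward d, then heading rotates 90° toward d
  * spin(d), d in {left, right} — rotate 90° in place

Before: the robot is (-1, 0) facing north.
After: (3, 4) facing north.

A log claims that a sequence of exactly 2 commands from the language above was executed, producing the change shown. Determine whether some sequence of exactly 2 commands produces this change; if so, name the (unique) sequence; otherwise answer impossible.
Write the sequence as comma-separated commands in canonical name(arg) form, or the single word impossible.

key: heading stays N — rotations cancel among the 2 commands
t0: (-1, 0) facing north
1. arc(right, 4) → (3, 4) facing east
2. spin(left) → (3, 4) facing north
uniquely the one of 25 2-step routes that fits.

arc(right, 4), spin(left)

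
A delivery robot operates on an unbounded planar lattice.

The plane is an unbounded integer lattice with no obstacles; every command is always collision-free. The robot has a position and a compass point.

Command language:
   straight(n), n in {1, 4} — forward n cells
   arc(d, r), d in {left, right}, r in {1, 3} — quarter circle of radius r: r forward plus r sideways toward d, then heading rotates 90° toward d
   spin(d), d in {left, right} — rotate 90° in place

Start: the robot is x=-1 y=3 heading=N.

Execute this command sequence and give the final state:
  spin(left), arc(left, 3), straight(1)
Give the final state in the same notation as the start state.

x=-4 y=-1 heading=S

begin: x=-1 y=3 heading=N
step 1 (spin(left)): x=-1 y=3 heading=W
step 2 (arc(left, 3)): x=-4 y=0 heading=S
step 3 (straight(1)): x=-4 y=-1 heading=S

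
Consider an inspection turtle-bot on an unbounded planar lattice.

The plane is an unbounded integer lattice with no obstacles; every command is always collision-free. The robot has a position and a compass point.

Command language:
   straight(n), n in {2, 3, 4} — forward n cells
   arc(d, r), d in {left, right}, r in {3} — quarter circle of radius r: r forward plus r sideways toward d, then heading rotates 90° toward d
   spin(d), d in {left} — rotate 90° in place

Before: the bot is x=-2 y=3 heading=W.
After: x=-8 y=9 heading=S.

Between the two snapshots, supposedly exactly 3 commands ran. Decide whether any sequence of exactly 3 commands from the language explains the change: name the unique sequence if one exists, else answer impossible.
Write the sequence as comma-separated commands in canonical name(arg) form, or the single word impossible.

arc(right, 3), arc(left, 3), spin(left)

key: running spin(left) before arc(right, 3) would end elsewhere — order is forced
t0: x=-2 y=3 heading=W
step 1 (arc(right, 3)): x=-5 y=6 heading=N
step 2 (arc(left, 3)): x=-8 y=9 heading=W
step 3 (spin(left)): x=-8 y=9 heading=S
no rival 3-sequence matches.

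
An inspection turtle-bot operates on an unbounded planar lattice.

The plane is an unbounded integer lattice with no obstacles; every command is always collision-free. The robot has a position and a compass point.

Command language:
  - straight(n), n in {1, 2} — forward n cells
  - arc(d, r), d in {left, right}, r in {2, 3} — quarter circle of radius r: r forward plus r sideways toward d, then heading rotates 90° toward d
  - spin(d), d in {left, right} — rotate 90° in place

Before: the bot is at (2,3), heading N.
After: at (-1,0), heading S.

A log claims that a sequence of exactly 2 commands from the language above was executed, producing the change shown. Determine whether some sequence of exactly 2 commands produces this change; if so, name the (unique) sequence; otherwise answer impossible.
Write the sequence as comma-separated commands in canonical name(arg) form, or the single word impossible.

key: order matters: swapping spin(left) and arc(left, 3) lands elsewhere
begin: at (2,3), heading N
1. spin(left) → at (2,3), heading W
2. arc(left, 3) → at (-1,0), heading S
no rival 2-sequence matches.

spin(left), arc(left, 3)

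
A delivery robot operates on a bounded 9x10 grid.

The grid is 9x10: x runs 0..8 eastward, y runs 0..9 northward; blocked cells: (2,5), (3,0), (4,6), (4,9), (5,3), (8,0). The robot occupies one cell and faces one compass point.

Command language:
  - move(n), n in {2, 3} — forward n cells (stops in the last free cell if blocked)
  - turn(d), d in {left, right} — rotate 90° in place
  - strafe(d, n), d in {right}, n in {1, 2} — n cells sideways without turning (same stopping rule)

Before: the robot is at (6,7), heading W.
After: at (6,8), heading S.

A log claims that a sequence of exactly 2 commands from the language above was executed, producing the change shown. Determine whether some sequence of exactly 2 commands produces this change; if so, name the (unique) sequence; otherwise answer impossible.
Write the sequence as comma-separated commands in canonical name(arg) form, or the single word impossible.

strafe(right, 1), turn(left)

key: position moved to (6,8) AND the heading swung to S — translation plus rotation needed
start: at (6,7), heading W
[1] after strafe(right, 1): at (6,8), heading W
[2] after turn(left): at (6,8), heading S
uniquely the one of 36 2-step routes that fits.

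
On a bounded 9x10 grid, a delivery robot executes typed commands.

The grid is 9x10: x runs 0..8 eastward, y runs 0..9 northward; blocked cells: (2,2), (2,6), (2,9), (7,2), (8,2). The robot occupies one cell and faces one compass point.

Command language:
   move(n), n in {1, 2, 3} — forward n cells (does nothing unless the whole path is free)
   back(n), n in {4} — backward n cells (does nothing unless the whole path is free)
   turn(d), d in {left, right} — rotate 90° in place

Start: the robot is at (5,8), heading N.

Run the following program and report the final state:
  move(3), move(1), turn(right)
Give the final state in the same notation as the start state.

from: at (5,8), heading N
1. move(3) → at (5,8), heading N
2. move(1) → at (5,9), heading N
3. turn(right) → at (5,9), heading E

at (5,9), heading E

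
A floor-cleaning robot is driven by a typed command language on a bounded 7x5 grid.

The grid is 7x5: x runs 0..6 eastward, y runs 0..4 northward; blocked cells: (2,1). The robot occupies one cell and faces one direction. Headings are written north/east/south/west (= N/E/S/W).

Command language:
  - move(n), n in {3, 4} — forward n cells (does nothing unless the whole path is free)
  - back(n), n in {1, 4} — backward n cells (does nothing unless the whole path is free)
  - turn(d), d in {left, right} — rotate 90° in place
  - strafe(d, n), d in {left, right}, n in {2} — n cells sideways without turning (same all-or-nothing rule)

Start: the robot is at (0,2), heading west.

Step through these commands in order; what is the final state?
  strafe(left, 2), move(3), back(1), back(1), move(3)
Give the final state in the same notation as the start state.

at (2,0), heading west

start: at (0,2), heading west
t=1 strafe(left, 2) ⇒ at (0,0), heading west
t=2 move(3) ⇒ at (0,0), heading west
t=3 back(1) ⇒ at (1,0), heading west
t=4 back(1) ⇒ at (2,0), heading west
t=5 move(3) ⇒ at (2,0), heading west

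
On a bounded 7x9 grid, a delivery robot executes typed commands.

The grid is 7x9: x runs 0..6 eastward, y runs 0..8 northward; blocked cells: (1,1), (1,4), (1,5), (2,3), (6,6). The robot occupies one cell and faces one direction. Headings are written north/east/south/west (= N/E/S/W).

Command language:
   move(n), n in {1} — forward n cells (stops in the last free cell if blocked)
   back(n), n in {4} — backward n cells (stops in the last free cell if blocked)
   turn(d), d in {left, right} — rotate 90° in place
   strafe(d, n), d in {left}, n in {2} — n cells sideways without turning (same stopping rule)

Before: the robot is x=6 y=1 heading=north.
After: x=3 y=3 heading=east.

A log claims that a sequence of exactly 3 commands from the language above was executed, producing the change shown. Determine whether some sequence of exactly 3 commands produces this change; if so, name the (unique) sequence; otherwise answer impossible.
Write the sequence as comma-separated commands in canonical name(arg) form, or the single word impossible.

turn(right), strafe(left, 2), back(4)

key: order matters: swapping turn(right) and back(4) lands elsewhere
begin: x=6 y=1 heading=north
t=1 turn(right) ⇒ x=6 y=1 heading=east
t=2 strafe(left, 2) ⇒ x=6 y=3 heading=east
t=3 back(4) ⇒ x=3 y=3 heading=east
all 125 alternatives checked — unique.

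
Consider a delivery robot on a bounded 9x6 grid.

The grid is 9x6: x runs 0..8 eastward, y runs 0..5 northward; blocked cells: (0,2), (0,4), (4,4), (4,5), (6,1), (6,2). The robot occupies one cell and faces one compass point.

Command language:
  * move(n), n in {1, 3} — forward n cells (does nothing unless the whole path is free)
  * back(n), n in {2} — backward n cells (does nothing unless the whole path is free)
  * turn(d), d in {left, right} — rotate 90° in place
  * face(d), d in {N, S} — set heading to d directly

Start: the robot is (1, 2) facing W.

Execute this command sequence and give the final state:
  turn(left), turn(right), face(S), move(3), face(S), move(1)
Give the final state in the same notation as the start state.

initial: (1, 2) facing W
t=1 turn(left) ⇒ (1, 2) facing S
t=2 turn(right) ⇒ (1, 2) facing W
t=3 face(S) ⇒ (1, 2) facing S
t=4 move(3) ⇒ (1, 2) facing S
t=5 face(S) ⇒ (1, 2) facing S
t=6 move(1) ⇒ (1, 1) facing S

(1, 1) facing S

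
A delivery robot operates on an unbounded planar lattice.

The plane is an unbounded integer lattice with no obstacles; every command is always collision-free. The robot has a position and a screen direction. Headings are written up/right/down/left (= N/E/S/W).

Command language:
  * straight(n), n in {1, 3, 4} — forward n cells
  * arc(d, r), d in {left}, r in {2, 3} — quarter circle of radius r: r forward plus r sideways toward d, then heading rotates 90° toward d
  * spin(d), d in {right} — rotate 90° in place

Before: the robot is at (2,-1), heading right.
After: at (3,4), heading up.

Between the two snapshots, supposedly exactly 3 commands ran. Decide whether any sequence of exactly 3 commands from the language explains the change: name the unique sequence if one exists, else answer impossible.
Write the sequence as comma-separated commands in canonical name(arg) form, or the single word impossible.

arc(left, 3), arc(left, 2), spin(right)

key: order matters: swapping arc(left, 3) and spin(right) lands elsewhere
begin: at (2,-1), heading right
1. arc(left, 3) → at (5,2), heading up
2. arc(left, 2) → at (3,4), heading left
3. spin(right) → at (3,4), heading up
no other 3-command option fits: unique.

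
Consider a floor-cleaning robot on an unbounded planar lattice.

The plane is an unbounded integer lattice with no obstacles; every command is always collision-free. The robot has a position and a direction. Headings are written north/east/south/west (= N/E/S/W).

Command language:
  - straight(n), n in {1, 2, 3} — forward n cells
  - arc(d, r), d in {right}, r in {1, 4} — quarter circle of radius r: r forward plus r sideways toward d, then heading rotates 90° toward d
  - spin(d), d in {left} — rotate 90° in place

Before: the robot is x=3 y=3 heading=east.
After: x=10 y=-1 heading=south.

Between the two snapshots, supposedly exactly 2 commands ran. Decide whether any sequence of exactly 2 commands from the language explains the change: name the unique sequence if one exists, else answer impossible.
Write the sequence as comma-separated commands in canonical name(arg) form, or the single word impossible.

key: running arc(right, 4) before straight(3) would end elsewhere — order is forced
from: x=3 y=3 heading=east
[1] after straight(3): x=6 y=3 heading=east
[2] after arc(right, 4): x=10 y=-1 heading=south
no other 2-command option fits: unique.

straight(3), arc(right, 4)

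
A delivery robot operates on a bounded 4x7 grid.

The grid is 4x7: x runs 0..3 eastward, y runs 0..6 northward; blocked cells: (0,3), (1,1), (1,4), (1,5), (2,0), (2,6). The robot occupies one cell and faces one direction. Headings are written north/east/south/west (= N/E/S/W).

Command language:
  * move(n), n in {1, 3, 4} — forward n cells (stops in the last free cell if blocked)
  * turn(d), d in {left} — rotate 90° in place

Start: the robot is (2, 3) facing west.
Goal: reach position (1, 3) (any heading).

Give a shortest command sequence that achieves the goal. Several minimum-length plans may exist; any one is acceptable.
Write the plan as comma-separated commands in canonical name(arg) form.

move(4)

t0: (2, 3) facing west
step 1 (move(4)): (1, 3) facing west
nothing shorter than 1 reaches the goal.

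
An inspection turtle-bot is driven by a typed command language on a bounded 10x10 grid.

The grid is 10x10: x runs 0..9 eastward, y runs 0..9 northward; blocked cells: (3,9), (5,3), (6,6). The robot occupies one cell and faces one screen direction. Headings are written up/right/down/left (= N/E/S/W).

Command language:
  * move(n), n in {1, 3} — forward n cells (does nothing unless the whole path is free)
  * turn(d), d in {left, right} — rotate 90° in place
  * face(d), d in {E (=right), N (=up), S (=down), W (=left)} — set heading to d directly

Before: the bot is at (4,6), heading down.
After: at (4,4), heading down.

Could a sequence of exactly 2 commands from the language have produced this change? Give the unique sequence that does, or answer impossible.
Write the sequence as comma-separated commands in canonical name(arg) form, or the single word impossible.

move(1), move(1)

key: heading stays S — no command in the sequence turns
initial: at (4,6), heading down
[1] after move(1): at (4,5), heading down
[2] after move(1): at (4,4), heading down
no other 2-command option fits: unique.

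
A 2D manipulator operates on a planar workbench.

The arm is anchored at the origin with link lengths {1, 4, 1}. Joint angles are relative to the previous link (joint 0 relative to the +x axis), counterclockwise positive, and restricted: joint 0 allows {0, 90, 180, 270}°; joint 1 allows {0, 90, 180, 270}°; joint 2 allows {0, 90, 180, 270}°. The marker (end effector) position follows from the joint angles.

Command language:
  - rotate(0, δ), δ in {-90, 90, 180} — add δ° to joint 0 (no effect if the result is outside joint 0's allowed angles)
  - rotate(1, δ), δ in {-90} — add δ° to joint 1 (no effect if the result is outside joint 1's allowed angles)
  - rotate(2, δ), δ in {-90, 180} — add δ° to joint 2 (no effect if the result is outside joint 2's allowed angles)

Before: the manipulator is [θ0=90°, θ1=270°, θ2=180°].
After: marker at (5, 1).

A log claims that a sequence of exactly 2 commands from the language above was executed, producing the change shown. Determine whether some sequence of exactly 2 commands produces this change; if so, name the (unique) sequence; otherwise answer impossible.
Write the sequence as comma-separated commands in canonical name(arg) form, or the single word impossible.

begin: [θ0=90°, θ1=270°, θ2=180°]
1. rotate(2, -90) → [θ0=90°, θ1=270°, θ2=90°]
2. rotate(2, -90) → [θ0=90°, θ1=270°, θ2=0°]
uniquely the one of 36 2-step routes that fits.

rotate(2, -90), rotate(2, -90)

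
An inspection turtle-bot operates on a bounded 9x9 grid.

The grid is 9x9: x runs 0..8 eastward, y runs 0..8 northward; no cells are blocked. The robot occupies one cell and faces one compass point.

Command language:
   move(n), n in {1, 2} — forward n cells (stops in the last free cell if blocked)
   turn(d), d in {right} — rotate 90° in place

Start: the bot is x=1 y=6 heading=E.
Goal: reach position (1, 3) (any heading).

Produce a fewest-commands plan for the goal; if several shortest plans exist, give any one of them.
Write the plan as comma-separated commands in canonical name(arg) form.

begin: x=1 y=6 heading=E
step 1 (turn(right)): x=1 y=6 heading=S
step 2 (move(2)): x=1 y=4 heading=S
step 3 (move(1)): x=1 y=3 heading=S
shorter routes all fall short; 3 is best.

turn(right), move(2), move(1)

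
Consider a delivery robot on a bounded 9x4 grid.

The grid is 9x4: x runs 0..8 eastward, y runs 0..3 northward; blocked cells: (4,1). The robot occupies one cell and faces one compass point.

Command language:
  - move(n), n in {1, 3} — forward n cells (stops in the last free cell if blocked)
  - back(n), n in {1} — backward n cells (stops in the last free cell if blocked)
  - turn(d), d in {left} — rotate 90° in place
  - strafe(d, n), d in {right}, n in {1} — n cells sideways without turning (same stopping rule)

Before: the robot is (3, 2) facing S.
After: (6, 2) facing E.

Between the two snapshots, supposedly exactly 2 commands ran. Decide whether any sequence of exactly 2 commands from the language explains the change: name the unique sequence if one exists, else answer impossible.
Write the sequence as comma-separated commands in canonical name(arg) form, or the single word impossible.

key: position moved to (6,2) AND the heading swung to E — translation plus rotation needed
from: (3, 2) facing S
t=1 turn(left) ⇒ (3, 2) facing E
t=2 move(3) ⇒ (6, 2) facing E
all 25 alternatives checked — unique.

turn(left), move(3)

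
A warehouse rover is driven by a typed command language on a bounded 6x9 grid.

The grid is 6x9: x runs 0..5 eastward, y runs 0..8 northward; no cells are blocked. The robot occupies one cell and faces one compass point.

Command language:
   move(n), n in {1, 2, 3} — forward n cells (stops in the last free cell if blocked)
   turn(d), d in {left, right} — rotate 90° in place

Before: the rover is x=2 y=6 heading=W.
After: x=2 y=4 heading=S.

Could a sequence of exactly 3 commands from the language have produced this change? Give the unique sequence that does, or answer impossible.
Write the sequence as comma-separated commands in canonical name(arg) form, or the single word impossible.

turn(left), move(1), move(1)

key: position moved to (2,4) AND the heading swung to S — translation plus rotation needed
t0: x=2 y=6 heading=W
step 1 (turn(left)): x=2 y=6 heading=S
step 2 (move(1)): x=2 y=5 heading=S
step 3 (move(1)): x=2 y=4 heading=S
no rival 3-sequence matches.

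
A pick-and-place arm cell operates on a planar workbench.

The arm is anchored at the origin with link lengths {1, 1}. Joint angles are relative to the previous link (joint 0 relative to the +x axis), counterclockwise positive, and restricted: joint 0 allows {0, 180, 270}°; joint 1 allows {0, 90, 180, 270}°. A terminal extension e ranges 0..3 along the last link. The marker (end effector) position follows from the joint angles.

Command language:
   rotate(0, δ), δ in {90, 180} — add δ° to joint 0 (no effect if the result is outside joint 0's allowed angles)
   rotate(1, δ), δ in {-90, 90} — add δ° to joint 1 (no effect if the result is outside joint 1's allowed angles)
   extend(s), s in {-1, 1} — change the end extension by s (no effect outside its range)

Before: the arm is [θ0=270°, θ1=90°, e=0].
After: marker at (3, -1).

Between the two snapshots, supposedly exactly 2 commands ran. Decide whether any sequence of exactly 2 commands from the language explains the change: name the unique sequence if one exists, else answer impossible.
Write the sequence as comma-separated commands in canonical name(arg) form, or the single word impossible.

initial: [θ0=270°, θ1=90°, e=0]
[1] after extend(1): [θ0=270°, θ1=90°, e=1]
[2] after extend(1): [θ0=270°, θ1=90°, e=2]
uniquely the one of 36 2-step routes that fits.

extend(1), extend(1)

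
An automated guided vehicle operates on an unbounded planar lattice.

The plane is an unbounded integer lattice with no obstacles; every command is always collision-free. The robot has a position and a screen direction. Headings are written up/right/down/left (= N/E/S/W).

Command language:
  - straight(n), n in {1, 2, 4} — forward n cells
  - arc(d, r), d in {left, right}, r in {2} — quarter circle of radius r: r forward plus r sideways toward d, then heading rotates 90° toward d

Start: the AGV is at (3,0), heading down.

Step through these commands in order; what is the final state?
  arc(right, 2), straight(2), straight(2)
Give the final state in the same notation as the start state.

at (-3,-2), heading left

initial: at (3,0), heading down
1. arc(right, 2) → at (1,-2), heading left
2. straight(2) → at (-1,-2), heading left
3. straight(2) → at (-3,-2), heading left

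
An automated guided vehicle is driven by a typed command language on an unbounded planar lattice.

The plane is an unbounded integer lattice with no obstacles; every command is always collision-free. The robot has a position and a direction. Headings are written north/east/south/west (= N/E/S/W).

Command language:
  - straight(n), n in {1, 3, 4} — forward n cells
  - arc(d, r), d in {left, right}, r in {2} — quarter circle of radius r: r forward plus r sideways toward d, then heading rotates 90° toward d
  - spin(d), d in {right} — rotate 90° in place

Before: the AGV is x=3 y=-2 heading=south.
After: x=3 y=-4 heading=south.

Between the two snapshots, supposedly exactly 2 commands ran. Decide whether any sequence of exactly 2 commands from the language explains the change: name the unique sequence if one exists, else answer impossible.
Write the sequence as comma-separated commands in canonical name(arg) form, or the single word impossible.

straight(1), straight(1)

key: still facing S at the end — nothing in the sequence rotates
t0: x=3 y=-2 heading=south
step 1 (straight(1)): x=3 y=-3 heading=south
step 2 (straight(1)): x=3 y=-4 heading=south
uniquely the one of 36 2-step routes that fits.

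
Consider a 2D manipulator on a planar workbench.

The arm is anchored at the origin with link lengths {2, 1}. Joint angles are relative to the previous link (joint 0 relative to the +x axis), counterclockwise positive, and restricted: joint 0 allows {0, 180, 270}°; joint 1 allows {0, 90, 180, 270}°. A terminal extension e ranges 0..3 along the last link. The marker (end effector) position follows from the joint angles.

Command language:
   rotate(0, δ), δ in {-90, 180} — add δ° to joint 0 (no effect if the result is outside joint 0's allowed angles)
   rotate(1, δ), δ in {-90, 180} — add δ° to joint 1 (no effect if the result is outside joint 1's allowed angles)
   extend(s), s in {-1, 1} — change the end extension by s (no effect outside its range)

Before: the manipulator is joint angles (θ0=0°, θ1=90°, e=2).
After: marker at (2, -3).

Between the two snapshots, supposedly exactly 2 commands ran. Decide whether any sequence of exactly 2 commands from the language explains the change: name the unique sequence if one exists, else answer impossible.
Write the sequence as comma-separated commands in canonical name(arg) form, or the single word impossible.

start: joint angles (θ0=0°, θ1=90°, e=2)
1. rotate(1, -90) → joint angles (θ0=0°, θ1=0°, e=2)
2. rotate(1, -90) → joint angles (θ0=0°, θ1=270°, e=2)
all 36 alternatives checked — unique.

rotate(1, -90), rotate(1, -90)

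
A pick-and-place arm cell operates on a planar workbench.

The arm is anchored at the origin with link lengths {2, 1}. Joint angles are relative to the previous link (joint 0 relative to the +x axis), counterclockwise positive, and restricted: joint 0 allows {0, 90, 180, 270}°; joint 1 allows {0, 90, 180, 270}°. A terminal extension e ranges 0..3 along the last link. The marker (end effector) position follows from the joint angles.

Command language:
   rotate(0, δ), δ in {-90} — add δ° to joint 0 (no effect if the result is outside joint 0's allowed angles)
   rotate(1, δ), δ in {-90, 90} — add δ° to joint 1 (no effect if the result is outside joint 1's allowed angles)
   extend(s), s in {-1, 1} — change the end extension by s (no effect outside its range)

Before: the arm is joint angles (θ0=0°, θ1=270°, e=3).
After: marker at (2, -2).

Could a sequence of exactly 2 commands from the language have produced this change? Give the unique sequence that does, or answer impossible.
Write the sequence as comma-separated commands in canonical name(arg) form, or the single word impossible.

extend(-1), extend(-1)

t0: joint angles (θ0=0°, θ1=270°, e=3)
step 1 (extend(-1)): joint angles (θ0=0°, θ1=270°, e=2)
step 2 (extend(-1)): joint angles (θ0=0°, θ1=270°, e=1)
all 25 alternatives checked — unique.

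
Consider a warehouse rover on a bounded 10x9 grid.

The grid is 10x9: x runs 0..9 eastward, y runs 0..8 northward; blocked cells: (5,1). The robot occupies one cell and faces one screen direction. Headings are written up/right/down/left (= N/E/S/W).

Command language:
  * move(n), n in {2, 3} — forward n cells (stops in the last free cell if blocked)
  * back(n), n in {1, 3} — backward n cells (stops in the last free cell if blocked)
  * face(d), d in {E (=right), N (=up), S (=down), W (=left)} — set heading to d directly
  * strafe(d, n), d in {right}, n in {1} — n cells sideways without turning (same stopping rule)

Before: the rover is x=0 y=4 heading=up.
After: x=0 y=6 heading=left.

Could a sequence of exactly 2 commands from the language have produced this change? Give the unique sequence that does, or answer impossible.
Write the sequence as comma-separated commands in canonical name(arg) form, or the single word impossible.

key: position moved to (0,6) AND the heading swung to W — translation plus rotation needed
start: x=0 y=4 heading=up
[1] after move(2): x=0 y=6 heading=up
[2] after face(W): x=0 y=6 heading=left
uniquely the one of 81 2-step routes that fits.

move(2), face(W)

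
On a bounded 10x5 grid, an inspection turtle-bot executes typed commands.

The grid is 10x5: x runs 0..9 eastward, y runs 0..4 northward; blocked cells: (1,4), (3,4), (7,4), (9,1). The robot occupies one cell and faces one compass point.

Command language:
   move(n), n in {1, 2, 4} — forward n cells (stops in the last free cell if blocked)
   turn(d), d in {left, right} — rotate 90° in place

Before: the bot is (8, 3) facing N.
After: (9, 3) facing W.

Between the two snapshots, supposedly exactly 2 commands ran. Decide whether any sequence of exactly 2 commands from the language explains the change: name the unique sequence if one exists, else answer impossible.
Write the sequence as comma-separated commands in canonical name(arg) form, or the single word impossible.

impossible

every 2-command combo misses the target.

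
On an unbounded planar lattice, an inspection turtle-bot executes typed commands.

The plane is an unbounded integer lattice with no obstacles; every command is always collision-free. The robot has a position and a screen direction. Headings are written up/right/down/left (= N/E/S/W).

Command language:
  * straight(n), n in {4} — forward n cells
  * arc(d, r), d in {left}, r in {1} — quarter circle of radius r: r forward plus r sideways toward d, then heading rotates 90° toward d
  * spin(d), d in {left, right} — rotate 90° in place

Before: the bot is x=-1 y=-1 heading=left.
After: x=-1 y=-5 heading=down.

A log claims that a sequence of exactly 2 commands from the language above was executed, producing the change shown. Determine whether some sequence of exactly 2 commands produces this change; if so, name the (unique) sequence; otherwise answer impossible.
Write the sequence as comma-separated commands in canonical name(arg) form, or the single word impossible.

key: order matters: swapping spin(left) and straight(4) lands elsewhere
begin: x=-1 y=-1 heading=left
step 1 (spin(left)): x=-1 y=-1 heading=down
step 2 (straight(4)): x=-1 y=-5 heading=down
no other 2-command option fits: unique.

spin(left), straight(4)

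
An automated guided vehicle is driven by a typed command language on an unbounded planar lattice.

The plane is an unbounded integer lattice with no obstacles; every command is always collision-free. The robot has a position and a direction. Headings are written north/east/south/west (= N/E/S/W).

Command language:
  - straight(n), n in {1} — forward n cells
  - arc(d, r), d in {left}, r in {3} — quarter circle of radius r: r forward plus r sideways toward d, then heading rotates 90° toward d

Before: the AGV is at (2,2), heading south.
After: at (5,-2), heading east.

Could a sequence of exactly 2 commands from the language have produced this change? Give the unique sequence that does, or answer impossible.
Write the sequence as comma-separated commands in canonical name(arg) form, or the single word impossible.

key: position moved to (5,-2) AND the heading swung to E — translation plus rotation needed
from: at (2,2), heading south
[1] after straight(1): at (2,1), heading south
[2] after arc(left, 3): at (5,-2), heading east
uniquely the one of 4 2-step routes that fits.

straight(1), arc(left, 3)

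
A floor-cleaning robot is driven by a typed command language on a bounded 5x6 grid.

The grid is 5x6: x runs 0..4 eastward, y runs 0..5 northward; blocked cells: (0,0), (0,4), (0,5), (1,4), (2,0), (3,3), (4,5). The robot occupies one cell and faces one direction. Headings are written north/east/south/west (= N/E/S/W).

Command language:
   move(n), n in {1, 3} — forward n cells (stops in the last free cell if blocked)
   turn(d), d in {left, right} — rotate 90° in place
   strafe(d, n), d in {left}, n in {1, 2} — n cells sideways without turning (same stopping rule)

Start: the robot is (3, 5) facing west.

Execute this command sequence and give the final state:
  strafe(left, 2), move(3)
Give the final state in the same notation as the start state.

begin: (3, 5) facing west
step 1 (strafe(left, 2)): (3, 4) facing west
step 2 (move(3)): (2, 4) facing west

(2, 4) facing west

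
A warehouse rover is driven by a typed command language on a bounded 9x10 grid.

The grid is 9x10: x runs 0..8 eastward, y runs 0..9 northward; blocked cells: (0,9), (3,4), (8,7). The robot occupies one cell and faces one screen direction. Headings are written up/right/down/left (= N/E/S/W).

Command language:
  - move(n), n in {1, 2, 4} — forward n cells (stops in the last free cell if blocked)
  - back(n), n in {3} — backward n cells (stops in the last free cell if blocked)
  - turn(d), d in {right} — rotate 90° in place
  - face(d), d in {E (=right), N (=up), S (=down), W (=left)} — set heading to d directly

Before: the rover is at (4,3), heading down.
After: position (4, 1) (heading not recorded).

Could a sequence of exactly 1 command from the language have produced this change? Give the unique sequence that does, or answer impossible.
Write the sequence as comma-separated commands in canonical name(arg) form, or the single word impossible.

move(2)

t0: at (4,3), heading down
[1] after move(2): at (4,1), heading down
no rival 1-sequence matches.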